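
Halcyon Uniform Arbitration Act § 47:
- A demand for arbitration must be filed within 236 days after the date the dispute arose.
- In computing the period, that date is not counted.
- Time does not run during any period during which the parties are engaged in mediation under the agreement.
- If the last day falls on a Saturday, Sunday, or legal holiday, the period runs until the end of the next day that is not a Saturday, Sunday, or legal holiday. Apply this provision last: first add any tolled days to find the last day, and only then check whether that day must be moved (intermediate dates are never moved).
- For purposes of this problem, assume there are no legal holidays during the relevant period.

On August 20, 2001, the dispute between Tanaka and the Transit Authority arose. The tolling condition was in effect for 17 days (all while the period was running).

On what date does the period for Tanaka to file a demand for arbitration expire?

April 30, 2002

236 days after August 20, 2001 is April 13, 2002.
Tolling adds 17 days: April 13, 2002 + 17 days = April 30, 2002.
April 30, 2002 is a Tuesday and not a legal holiday, so no extension applies.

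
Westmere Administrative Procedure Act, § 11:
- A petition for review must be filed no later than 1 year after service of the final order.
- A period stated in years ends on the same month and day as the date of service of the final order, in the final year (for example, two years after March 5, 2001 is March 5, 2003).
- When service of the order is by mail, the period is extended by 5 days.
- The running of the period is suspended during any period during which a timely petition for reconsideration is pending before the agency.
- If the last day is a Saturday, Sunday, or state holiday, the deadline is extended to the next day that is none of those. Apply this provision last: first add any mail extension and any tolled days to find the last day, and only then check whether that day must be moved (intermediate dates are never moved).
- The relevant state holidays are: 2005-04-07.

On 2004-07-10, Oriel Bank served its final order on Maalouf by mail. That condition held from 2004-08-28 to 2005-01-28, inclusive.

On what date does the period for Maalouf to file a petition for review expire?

1 year after 2004-07-10 is July 10, 2005.
Service was by mail, adding 5 days: July 10, 2005 + 5 days = July 15, 2005.
From August 28, 2004 through January 28, 2005 inclusive is 154 days; tolling adds 154 days: July 15, 2005 + 154 days = December 16, 2005.
December 16, 2005 is a Friday and not a state holiday, so no extension applies.

December 16, 2005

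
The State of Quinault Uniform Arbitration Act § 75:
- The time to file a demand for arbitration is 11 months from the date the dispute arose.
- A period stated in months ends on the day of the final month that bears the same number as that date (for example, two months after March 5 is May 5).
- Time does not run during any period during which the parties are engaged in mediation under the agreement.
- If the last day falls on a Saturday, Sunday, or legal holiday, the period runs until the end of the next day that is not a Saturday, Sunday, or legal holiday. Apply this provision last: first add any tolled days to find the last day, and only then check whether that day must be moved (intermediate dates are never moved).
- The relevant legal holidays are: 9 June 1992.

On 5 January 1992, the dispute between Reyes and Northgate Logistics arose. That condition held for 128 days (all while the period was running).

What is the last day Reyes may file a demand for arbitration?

April 12, 1993

11 months after 5 January 1992 is December 5, 1992.
Tolling adds 128 days: December 5, 1992 + 128 days = April 12, 1993.
April 12, 1993 is a Monday and not a legal holiday, so no extension applies.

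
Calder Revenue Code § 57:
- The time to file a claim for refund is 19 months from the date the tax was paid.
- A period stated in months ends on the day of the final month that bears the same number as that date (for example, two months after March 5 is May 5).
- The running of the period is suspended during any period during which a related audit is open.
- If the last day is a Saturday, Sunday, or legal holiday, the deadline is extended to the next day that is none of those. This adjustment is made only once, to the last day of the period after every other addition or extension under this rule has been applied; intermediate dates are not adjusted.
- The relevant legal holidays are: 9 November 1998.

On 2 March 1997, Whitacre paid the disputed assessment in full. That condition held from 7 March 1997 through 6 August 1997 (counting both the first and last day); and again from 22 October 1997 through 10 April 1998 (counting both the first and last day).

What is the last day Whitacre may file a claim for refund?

19 months after 2 March 1997 is October 2, 1998.
From March 7, 1997 through August 6, 1997 inclusive is 153 days; tolling adds 153 days: October 2, 1998 + 153 days = March 4, 1999.
From October 22, 1997 through April 10, 1998 inclusive is 171 days; tolling adds 171 days: March 4, 1999 + 171 days = August 22, 1999.
August 22, 1999 is Sunday. The next qualifying day is August 23, 1999.

August 23, 1999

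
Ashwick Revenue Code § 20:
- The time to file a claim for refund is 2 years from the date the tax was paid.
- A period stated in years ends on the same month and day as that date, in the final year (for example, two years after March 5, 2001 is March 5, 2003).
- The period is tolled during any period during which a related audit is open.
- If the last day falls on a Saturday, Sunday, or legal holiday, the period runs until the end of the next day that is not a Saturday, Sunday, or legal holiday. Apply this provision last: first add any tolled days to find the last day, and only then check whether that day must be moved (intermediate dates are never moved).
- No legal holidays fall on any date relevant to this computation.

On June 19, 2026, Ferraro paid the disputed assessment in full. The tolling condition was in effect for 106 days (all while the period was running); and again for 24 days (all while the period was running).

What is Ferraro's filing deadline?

October 27, 2028

2 years after June 19, 2026 is June 19, 2028.
Tolling adds 106 days: June 19, 2028 + 106 days = October 3, 2028.
Tolling adds 24 days: October 3, 2028 + 24 days = October 27, 2028.
October 27, 2028 is a Friday and not a legal holiday, so no extension applies.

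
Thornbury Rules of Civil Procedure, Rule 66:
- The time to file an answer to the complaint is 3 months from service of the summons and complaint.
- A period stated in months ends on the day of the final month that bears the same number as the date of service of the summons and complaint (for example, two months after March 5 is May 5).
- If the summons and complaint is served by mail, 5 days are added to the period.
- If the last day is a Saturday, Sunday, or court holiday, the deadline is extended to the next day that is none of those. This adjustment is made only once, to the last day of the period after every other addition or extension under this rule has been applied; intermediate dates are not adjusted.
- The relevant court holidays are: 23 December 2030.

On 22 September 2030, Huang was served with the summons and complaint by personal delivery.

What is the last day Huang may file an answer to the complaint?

December 24, 2030

3 months after 22 September 2030 is December 22, 2030.
Service was not by mail, so no mail extension applies.
December 22, 2030 is Sunday; December 23, 2030 is a listed holiday. The next qualifying day is December 24, 2030.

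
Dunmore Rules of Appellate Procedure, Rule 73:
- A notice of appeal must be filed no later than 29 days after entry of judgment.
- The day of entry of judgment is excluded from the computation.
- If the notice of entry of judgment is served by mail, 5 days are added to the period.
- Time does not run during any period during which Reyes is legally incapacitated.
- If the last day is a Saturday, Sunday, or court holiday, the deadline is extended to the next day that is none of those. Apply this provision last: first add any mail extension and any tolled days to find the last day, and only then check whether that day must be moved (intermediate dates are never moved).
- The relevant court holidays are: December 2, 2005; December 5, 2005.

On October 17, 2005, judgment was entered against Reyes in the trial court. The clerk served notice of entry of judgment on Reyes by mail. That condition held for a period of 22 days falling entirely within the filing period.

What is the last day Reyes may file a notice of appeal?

29 days after October 17, 2005 is November 15, 2005.
Service was by mail, adding 5 days: November 15, 2005 + 5 days = November 20, 2005.
Tolling adds 22 days: November 20, 2005 + 22 days = December 12, 2005.
December 12, 2005 is a Monday and not a court holiday, so no extension applies.

December 12, 2005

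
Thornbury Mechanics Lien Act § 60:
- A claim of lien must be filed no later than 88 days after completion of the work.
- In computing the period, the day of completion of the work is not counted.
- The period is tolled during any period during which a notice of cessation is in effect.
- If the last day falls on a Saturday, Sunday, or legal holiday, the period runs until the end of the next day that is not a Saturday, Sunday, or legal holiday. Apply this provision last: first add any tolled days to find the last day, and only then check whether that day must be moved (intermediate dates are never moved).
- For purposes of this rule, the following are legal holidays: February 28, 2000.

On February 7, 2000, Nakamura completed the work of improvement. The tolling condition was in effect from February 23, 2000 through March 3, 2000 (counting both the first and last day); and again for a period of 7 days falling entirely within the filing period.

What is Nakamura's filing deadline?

May 22, 2000

88 days after February 7, 2000 is May 5, 2000.
From February 23, 2000 through March 3, 2000 inclusive is 10 days; tolling adds 10 days: May 5, 2000 + 10 days = May 15, 2000.
Tolling adds 7 days: May 15, 2000 + 7 days = May 22, 2000.
May 22, 2000 is a Monday and not a legal holiday, so no extension applies.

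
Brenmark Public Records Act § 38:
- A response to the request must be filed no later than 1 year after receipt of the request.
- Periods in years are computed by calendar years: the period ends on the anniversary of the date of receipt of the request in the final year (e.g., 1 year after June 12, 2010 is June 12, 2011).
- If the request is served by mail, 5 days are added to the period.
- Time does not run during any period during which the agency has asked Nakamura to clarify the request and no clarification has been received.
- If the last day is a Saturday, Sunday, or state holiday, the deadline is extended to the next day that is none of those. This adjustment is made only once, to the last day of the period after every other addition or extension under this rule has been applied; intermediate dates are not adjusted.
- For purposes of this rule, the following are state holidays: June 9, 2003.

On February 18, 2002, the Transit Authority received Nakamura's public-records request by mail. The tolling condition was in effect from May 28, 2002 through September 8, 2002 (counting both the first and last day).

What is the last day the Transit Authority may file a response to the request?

June 10, 2003

1 year after February 18, 2002 is February 18, 2003.
Service was by mail, adding 5 days: February 18, 2003 + 5 days = February 23, 2003.
From May 28, 2002 through September 8, 2002 inclusive is 104 days; tolling adds 104 days: February 23, 2003 + 104 days = June 7, 2003.
June 7, 2003 is Saturday; June 8, 2003 is Sunday; June 9, 2003 is a listed holiday. The next qualifying day is June 10, 2003.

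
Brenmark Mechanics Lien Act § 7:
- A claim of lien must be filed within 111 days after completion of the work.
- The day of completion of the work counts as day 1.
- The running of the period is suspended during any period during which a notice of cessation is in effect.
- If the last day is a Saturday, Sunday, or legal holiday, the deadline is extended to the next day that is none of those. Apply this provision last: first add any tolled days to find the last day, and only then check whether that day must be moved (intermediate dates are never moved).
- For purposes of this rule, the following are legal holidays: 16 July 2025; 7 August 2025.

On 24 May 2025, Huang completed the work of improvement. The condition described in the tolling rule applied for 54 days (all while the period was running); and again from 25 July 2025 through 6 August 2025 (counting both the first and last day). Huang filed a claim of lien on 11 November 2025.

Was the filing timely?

Yes

Counting 24 May 2025 as day 1, day 111 is September 11, 2025.
Tolling adds 54 days: September 11, 2025 + 54 days = November 4, 2025.
From July 25, 2025 through August 6, 2025 inclusive is 13 days; tolling adds 13 days: November 4, 2025 + 13 days = November 17, 2025.
November 17, 2025 is a Monday and not a legal holiday, so no extension applies.
The deadline is November 17, 2025; the filing on November 11, 2025 is on or before that date.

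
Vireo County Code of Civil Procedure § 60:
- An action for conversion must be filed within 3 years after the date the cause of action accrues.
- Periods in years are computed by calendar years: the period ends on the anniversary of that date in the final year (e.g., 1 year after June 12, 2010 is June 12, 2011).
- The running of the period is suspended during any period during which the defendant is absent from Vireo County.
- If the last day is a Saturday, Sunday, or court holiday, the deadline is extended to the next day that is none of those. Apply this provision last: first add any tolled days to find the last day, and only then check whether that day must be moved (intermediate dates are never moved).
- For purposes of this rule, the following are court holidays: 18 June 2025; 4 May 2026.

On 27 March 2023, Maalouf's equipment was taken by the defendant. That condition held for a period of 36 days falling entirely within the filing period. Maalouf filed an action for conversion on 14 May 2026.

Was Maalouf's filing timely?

No

3 years after 27 March 2023 is March 27, 2026.
Tolling adds 36 days: March 27, 2026 + 36 days = May 2, 2026.
May 2, 2026 is Saturday; May 3, 2026 is Sunday; May 4, 2026 is a listed holiday. The next qualifying day is May 5, 2026.
The deadline is May 5, 2026; the filing on May 14, 2026 is after that date.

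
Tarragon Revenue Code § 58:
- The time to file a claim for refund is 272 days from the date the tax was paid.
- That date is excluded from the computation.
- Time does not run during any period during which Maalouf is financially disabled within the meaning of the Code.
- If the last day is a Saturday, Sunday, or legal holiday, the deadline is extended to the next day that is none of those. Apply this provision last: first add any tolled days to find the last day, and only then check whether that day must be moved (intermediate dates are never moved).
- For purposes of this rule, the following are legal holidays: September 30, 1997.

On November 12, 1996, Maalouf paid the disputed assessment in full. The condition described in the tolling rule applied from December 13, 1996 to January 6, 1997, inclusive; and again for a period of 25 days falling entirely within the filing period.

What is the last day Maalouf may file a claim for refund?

October 1, 1997

272 days after November 12, 1996 is August 11, 1997.
From December 13, 1996 through January 6, 1997 inclusive is 25 days; tolling adds 25 days: August 11, 1997 + 25 days = September 5, 1997.
Tolling adds 25 days: September 5, 1997 + 25 days = September 30, 1997.
September 30, 1997 is a listed holiday. The next qualifying day is October 1, 1997.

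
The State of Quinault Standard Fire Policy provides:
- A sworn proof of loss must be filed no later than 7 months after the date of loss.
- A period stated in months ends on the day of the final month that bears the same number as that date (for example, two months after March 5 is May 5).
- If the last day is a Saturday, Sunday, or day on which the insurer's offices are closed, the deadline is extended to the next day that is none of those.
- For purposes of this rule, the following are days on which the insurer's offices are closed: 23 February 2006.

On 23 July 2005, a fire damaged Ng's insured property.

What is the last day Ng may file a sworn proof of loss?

February 24, 2006

7 months after 23 July 2005 is February 23, 2006.
February 23, 2006 is a listed holiday. The next qualifying day is February 24, 2006.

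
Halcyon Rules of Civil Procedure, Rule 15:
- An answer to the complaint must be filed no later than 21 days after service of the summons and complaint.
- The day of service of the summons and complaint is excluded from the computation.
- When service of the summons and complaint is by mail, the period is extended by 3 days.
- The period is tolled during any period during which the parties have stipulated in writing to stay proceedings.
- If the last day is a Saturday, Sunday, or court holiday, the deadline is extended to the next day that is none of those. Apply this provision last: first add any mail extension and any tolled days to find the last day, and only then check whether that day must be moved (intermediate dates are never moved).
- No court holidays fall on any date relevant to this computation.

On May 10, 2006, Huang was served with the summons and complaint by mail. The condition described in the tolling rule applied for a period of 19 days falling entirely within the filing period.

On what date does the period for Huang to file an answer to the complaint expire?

21 days after May 10, 2006 is May 31, 2006.
Service was by mail, adding 3 days: May 31, 2006 + 3 days = June 3, 2006.
Tolling adds 19 days: June 3, 2006 + 19 days = June 22, 2006.
June 22, 2006 is a Thursday and not a court holiday, so no extension applies.

June 22, 2006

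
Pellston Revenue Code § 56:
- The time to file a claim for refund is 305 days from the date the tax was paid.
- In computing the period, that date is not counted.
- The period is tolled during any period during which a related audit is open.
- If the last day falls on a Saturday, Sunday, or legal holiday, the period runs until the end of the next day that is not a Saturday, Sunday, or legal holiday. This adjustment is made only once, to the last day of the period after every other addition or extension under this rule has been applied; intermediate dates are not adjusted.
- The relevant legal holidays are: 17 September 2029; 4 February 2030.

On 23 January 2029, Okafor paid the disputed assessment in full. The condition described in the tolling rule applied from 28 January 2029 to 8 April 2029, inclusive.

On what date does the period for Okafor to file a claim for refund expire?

305 days after 23 January 2029 is November 24, 2029.
From January 28, 2029 through April 8, 2029 inclusive is 71 days; tolling adds 71 days: November 24, 2029 + 71 days = February 3, 2030.
February 3, 2030 is Sunday; February 4, 2030 is a listed holiday. The next qualifying day is February 5, 2030.

February 5, 2030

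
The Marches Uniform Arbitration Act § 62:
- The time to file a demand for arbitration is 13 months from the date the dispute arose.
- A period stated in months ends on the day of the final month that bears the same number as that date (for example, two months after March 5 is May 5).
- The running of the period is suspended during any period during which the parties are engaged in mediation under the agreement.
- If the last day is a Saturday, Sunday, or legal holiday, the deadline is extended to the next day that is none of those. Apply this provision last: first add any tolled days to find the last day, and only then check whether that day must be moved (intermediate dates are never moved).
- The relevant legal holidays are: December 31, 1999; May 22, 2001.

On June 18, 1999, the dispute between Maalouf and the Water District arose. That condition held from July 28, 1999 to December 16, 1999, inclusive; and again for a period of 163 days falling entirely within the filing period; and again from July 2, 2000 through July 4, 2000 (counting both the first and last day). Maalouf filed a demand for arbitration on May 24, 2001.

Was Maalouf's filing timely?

13 months after June 18, 1999 is July 18, 2000.
From July 28, 1999 through December 16, 1999 inclusive is 142 days; tolling adds 142 days: July 18, 2000 + 142 days = December 7, 2000.
Tolling adds 163 days: December 7, 2000 + 163 days = May 19, 2001.
From July 2, 2000 through July 4, 2000 inclusive is 3 days; tolling adds 3 days: May 19, 2001 + 3 days = May 22, 2001.
May 22, 2001 is a listed holiday. The next qualifying day is May 23, 2001.
The deadline is May 23, 2001; the filing on May 24, 2001 is after that date.

No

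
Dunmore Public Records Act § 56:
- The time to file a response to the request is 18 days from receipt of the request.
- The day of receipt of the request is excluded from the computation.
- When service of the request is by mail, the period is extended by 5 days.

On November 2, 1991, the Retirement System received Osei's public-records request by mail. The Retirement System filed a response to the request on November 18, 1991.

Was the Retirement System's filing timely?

18 days after November 2, 1991 is November 20, 1991.
Service was by mail, adding 5 days: November 20, 1991 + 5 days = November 25, 1991.
The deadline is November 25, 1991; the filing on November 18, 1991 is on or before that date.

Yes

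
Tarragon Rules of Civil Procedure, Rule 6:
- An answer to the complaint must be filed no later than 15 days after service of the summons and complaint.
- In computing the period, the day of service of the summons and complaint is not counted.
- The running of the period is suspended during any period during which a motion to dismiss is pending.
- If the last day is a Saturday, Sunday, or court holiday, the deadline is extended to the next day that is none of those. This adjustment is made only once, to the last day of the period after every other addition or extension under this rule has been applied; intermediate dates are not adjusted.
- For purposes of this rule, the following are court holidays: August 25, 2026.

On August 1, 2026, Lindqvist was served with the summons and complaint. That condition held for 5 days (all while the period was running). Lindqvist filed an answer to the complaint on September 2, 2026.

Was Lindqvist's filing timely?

15 days after August 1, 2026 is August 16, 2026.
Tolling adds 5 days: August 16, 2026 + 5 days = August 21, 2026.
August 21, 2026 is a Friday and not a court holiday, so no extension applies.
The deadline is August 21, 2026; the filing on September 2, 2026 is after that date.

No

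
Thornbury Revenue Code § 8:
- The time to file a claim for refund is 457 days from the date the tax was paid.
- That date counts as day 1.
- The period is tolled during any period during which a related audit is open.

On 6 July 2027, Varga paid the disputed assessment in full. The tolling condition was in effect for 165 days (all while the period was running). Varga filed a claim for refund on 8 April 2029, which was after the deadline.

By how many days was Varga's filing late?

21 days

Counting 6 July 2027 as day 1, day 457 is October 4, 2028.
Tolling adds 165 days: October 4, 2028 + 165 days = March 18, 2029.
The deadline is March 18, 2029; from March 18, 2029 to April 8, 2029 is 21 days.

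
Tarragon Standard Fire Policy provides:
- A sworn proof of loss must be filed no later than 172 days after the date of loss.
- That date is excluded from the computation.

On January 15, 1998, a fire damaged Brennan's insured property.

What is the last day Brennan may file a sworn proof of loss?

172 days after January 15, 1998 is July 6, 1998.

July 6, 1998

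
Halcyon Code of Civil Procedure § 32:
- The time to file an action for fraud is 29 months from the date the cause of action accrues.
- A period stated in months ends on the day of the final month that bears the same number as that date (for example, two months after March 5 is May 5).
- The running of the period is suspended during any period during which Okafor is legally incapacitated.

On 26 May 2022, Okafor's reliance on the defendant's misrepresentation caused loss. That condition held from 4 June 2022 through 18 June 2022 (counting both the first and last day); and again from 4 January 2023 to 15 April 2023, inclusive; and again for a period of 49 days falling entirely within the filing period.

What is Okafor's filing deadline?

29 months after 26 May 2022 is October 26, 2024.
From June 4, 2022 through June 18, 2022 inclusive is 15 days; tolling adds 15 days: October 26, 2024 + 15 days = November 10, 2024.
From January 4, 2023 through April 15, 2023 inclusive is 102 days; tolling adds 102 days: November 10, 2024 + 102 days = February 20, 2025.
Tolling adds 49 days: February 20, 2025 + 49 days = April 10, 2025.

April 10, 2025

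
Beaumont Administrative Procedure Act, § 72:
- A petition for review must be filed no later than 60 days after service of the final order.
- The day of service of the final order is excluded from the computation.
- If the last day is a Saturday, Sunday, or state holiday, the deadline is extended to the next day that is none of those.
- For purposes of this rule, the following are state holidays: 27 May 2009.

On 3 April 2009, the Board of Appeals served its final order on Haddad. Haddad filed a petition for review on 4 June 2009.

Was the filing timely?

No

60 days after 3 April 2009 is June 2, 2009.
June 2, 2009 is a Tuesday and not a state holiday, so no extension applies.
The deadline is June 2, 2009; the filing on June 4, 2009 is after that date.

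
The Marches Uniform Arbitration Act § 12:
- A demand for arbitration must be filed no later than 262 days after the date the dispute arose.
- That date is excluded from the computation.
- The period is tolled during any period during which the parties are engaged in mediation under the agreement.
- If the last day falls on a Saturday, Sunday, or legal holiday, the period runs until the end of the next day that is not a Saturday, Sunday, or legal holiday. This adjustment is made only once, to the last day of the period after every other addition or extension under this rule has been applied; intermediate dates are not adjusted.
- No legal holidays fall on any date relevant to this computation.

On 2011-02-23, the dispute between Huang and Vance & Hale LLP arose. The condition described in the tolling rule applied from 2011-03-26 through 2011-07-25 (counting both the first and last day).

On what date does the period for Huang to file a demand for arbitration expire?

March 13, 2012

262 days after 2011-02-23 is November 12, 2011.
From March 26, 2011 through July 25, 2011 inclusive is 122 days; tolling adds 122 days: November 12, 2011 + 122 days = March 13, 2012.
March 13, 2012 is a Tuesday and not a legal holiday, so no extension applies.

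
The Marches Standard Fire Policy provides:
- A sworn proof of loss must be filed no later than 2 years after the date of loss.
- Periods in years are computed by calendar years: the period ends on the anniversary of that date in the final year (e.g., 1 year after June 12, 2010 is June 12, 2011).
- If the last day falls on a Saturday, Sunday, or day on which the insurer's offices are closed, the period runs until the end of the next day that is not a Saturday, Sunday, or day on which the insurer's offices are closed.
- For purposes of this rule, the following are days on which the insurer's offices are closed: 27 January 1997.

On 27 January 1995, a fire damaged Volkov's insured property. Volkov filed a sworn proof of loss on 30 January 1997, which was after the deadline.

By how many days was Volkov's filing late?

2 years after 27 January 1995 is January 27, 1997.
January 27, 1997 is a listed holiday. The next qualifying day is January 28, 1997.
The deadline is January 28, 1997; from January 28, 1997 to January 30, 1997 is 2 days.

2 days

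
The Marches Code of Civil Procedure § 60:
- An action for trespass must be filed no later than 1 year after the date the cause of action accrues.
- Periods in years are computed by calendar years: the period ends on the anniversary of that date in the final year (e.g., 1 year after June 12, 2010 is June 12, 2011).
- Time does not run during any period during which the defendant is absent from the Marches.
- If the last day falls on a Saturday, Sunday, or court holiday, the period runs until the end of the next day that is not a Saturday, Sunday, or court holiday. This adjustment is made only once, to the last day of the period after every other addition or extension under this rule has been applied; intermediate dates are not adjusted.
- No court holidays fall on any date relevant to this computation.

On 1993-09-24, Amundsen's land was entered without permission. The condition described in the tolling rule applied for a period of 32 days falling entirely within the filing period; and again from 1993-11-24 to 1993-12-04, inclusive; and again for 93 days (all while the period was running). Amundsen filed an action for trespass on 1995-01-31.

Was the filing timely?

Yes

1 year after 1993-09-24 is September 24, 1994.
Tolling adds 32 days: September 24, 1994 + 32 days = October 26, 1994.
From November 24, 1993 through December 4, 1993 inclusive is 11 days; tolling adds 11 days: October 26, 1994 + 11 days = November 6, 1994.
Tolling adds 93 days: November 6, 1994 + 93 days = February 7, 1995.
February 7, 1995 is a Tuesday and not a court holiday, so no extension applies.
The deadline is February 7, 1995; the filing on January 31, 1995 is on or before that date.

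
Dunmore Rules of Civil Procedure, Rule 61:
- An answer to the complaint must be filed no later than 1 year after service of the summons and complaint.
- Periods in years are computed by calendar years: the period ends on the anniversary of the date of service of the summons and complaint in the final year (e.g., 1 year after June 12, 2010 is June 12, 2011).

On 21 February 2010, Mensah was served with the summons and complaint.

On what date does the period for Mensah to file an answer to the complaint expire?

1 year after 21 February 2010 is February 21, 2011.

February 21, 2011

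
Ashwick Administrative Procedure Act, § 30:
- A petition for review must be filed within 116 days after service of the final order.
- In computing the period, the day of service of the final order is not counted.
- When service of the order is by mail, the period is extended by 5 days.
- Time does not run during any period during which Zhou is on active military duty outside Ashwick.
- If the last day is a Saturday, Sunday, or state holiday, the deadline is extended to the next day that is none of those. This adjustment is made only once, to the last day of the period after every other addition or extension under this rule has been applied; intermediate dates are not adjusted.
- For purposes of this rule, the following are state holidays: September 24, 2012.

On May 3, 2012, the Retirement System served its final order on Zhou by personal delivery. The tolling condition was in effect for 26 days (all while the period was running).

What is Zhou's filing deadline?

September 25, 2012

116 days after May 3, 2012 is August 27, 2012.
Service was not by mail, so no mail extension applies.
Tolling adds 26 days: August 27, 2012 + 26 days = September 22, 2012.
September 22, 2012 is Saturday; September 23, 2012 is Sunday; September 24, 2012 is a listed holiday. The next qualifying day is September 25, 2012.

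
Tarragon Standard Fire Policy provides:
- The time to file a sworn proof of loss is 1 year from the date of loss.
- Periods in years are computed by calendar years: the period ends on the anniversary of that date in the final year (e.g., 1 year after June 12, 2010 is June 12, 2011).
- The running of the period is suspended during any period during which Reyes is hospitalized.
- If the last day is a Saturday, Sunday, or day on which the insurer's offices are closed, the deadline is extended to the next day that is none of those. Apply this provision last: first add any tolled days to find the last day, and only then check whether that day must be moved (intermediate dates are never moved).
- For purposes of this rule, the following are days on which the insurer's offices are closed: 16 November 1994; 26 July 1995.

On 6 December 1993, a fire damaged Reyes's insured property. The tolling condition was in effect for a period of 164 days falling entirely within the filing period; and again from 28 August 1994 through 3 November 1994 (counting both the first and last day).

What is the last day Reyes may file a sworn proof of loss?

July 27, 1995

1 year after 6 December 1993 is December 6, 1994.
Tolling adds 164 days: December 6, 1994 + 164 days = May 19, 1995.
From August 28, 1994 through November 3, 1994 inclusive is 68 days; tolling adds 68 days: May 19, 1995 + 68 days = July 26, 1995.
July 26, 1995 is a listed holiday. The next qualifying day is July 27, 1995.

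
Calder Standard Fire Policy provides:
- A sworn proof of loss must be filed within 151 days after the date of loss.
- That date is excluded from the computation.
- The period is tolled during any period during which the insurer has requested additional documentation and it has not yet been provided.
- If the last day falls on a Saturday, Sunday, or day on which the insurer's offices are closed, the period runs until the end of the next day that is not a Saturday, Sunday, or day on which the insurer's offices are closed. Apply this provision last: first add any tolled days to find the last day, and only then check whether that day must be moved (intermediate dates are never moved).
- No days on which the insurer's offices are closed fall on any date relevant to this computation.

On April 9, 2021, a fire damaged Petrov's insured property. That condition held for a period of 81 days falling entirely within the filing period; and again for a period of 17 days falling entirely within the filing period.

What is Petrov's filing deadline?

151 days after April 9, 2021 is September 7, 2021.
Tolling adds 81 days: September 7, 2021 + 81 days = November 27, 2021.
Tolling adds 17 days: November 27, 2021 + 17 days = December 14, 2021.
December 14, 2021 is a Tuesday and not a day on which the insurer's offices are closed, so no extension applies.

December 14, 2021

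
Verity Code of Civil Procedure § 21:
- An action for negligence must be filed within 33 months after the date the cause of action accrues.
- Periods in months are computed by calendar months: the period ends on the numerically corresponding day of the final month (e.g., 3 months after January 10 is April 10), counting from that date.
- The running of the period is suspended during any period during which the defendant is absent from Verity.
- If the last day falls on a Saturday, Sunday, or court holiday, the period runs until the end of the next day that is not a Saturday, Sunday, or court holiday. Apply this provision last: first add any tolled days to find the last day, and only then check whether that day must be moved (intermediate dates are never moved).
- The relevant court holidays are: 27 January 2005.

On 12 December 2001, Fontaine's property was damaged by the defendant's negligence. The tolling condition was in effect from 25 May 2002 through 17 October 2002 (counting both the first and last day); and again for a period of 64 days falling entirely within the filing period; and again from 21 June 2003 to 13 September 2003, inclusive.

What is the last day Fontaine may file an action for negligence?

33 months after 12 December 2001 is September 12, 2004.
From May 25, 2002 through October 17, 2002 inclusive is 146 days; tolling adds 146 days: September 12, 2004 + 146 days = February 5, 2005.
Tolling adds 64 days: February 5, 2005 + 64 days = April 10, 2005.
From June 21, 2003 through September 13, 2003 inclusive is 85 days; tolling adds 85 days: April 10, 2005 + 85 days = July 4, 2005.
July 4, 2005 is a Monday and not a court holiday, so no extension applies.

July 4, 2005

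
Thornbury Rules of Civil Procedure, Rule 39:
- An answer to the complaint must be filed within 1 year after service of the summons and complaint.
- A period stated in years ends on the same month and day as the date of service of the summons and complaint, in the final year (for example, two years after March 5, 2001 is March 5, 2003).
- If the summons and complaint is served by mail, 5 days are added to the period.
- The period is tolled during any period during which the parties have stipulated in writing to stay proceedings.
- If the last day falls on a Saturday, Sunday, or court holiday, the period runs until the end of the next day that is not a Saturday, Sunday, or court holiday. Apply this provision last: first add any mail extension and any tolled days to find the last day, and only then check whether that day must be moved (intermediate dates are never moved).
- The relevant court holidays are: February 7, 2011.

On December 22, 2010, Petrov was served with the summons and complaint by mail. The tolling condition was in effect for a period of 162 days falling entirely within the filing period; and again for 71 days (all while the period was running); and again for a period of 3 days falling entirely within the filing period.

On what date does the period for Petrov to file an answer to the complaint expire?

August 20, 2012

1 year after December 22, 2010 is December 22, 2011.
Service was by mail, adding 5 days: December 22, 2011 + 5 days = December 27, 2011.
Tolling adds 162 days: December 27, 2011 + 162 days = June 6, 2012.
Tolling adds 71 days: June 6, 2012 + 71 days = August 16, 2012.
Tolling adds 3 days: August 16, 2012 + 3 days = August 19, 2012.
August 19, 2012 is Sunday. The next qualifying day is August 20, 2012.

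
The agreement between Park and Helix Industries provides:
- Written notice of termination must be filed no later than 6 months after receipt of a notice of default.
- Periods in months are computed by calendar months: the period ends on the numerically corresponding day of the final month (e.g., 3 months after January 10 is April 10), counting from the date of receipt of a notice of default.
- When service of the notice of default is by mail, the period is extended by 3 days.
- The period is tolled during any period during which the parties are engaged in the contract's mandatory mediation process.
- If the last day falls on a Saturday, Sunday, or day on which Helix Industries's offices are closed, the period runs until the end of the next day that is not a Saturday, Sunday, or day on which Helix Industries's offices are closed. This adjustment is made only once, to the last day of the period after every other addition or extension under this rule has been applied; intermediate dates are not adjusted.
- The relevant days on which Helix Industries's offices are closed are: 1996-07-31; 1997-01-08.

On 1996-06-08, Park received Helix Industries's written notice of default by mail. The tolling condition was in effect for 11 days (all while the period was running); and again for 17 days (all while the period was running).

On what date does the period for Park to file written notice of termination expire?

6 months after 1996-06-08 is December 8, 1996.
Service was by mail, adding 3 days: December 8, 1996 + 3 days = December 11, 1996.
Tolling adds 11 days: December 11, 1996 + 11 days = December 22, 1996.
Tolling adds 17 days: December 22, 1996 + 17 days = January 8, 1997.
January 8, 1997 is a listed holiday. The next qualifying day is January 9, 1997.

January 9, 1997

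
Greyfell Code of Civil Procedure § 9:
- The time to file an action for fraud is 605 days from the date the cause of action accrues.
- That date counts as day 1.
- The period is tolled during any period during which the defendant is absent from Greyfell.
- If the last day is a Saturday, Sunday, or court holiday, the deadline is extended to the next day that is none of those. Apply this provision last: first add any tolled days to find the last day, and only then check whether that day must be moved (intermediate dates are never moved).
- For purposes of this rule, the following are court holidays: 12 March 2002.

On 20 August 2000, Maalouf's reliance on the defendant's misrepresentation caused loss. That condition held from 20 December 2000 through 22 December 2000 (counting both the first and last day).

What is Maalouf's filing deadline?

April 19, 2002

Counting 20 August 2000 as day 1, day 605 is April 16, 2002.
From December 20, 2000 through December 22, 2000 inclusive is 3 days; tolling adds 3 days: April 16, 2002 + 3 days = April 19, 2002.
April 19, 2002 is a Friday and not a court holiday, so no extension applies.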